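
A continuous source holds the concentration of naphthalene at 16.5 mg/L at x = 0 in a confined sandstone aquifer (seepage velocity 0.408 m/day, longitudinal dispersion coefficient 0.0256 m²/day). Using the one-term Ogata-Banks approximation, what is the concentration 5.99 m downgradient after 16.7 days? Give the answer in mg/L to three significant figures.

For a continuous step input, C/C₀ ≈ ½·erfc((x−vt)/(2√(Dt))).
vt = 0.408 × 16.7 = 6.8136 m and 2√(Dt) = 2√(0.0256 × 16.7) = 1.308 m.
Argument (x−vt)/(2√(Dt)) = (5.99 − 6.8136)/1.308 = -0.6297; ½·erfc(-0.6297) = 0.8134.
C = 16.5 × 0.8134 = 13.4 mg/L.

13.4 mg/L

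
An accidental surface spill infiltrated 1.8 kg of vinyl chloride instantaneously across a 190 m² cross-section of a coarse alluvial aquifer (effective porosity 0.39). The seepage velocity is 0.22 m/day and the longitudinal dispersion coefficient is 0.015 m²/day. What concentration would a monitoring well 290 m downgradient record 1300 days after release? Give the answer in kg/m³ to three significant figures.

0.00126 kg/m³

For an instantaneous plane source, C(x,t) = M/(n_e·A·√(4πDt)) · exp(−(x−vt)²/(4Dt)), with n_e·A the pore (flow) area.
Plume center vt = 0.22 × 1300 = 286 m, so the well at 290 m is 4 m downgradient of the peak.
√(4πDt) = 15.65 m, giving peak height M/(n_e·A·√(4πDt)) = 1.8/(0.39 × 190 × 15.65) = 0.001552 kg/m³.
(x−vt)²/(4Dt) = (4)²/(4 × 0.015 × 1300) = 0.2051; exp(−0.2051) = 0.8146.
C = 0.001552 × 0.8146 = 0.00126 kg/m³.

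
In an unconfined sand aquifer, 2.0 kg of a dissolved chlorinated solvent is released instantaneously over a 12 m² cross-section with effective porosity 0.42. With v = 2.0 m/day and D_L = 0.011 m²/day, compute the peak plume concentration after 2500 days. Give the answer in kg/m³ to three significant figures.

0.0213 kg/m³

The peak of an instantaneous 1D plume sits at x = vt; there the Gaussian factor is 1 and C_max = M/(n_e·A·√(4πDt)), where n_e·A is the pore area the mass is dissolved in.
√(4πDt) = √(4π × 0.011 × 2500) = 18.59 m, so C_max = 2.0/(0.42 × 12 × 18.59) = 0.0213 kg/m³.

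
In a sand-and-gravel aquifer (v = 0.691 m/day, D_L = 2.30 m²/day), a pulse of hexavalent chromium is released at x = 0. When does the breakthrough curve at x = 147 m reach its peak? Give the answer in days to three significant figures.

For the 1D instantaneous-source solution, setting ∂C/∂t = 0 at fixed x gives v²t² + 2Dt − x² = 0, so t = (√(D² + v²x²) − D)/v².
√(D² + v²x²) = √(2.30² + 0.691² × 147²) = 101.6; v² = 0.477481.
t = (101.6 − 2.30)/0.477481 = 208 days (vs. the pure-advection estimate x/v = 213 d).

208 days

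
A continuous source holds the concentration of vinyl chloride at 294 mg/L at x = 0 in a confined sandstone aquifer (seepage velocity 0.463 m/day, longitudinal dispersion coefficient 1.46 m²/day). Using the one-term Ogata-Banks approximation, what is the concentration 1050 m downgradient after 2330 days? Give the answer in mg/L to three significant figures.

For a continuous step input, C/C₀ ≈ ½·erfc((x−vt)/(2√(Dt))).
vt = 0.463 × 2330 = 1078.79 m and 2√(Dt) = 2√(1.46 × 2330) = 116.6 m.
Argument (x−vt)/(2√(Dt)) = (1050 − 1078.79)/116.6 = -0.2469; ½·erfc(-0.2469) = 0.6365.
C = 294 × 0.6365 = 187 mg/L.

187 mg/L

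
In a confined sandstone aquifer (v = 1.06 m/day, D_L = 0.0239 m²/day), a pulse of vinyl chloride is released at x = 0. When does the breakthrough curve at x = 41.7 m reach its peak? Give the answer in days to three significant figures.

For the 1D instantaneous-source solution, setting ∂C/∂t = 0 at fixed x gives v²t² + 2Dt − x² = 0, so t = (√(D² + v²x²) − D)/v².
√(D² + v²x²) = √(0.0239² + 1.06² × 41.7²) = 44.20; v² = 1.1236.
t = (44.20 − 0.0239)/1.1236 = 39.3 days (vs. the pure-advection estimate x/v = 39.3 d).

39.3 days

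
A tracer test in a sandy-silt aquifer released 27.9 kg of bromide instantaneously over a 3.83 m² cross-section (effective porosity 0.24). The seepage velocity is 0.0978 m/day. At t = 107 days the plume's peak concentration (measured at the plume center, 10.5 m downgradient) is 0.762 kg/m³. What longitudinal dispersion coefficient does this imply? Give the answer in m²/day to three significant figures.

1.18 m²/day

At the plume center C_max = M/(n_e·A·√(4πDt)), so D = M²/(4πt·(n_e·A·C_max)²).
n_e·A·C_max = 0.24 × 3.83 × 0.762 = 0.7004 kg/m.
D = 27.9²/(4π × 107 × 0.7004²) = 1.18 m²/day.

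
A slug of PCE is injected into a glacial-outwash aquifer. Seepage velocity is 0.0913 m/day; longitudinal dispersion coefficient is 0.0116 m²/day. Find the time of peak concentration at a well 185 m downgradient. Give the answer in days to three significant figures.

2020 days

For the 1D instantaneous-source solution, setting ∂C/∂t = 0 at fixed x gives v²t² + 2Dt − x² = 0, so t = (√(D² + v²x²) − D)/v².
√(D² + v²x²) = √(0.0116² + 0.0913² × 185²) = 16.89; v² = 0.00833569.
t = (16.89 − 0.0116)/0.00833569 = 2020 days (vs. the pure-advection estimate x/v = 2030 d).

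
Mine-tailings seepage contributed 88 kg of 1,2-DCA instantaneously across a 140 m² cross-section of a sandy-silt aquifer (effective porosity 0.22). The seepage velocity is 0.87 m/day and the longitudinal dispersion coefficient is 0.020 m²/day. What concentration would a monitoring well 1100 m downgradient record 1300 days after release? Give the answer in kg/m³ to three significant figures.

For an instantaneous plane source, C(x,t) = M/(n_e·A·√(4πDt)) · exp(−(x−vt)²/(4Dt)), with n_e·A the pore (flow) area.
Plume center vt = 0.87 × 1300 = 1131 m, so the well at 1100 m is 31 m upgradient of the peak.
√(4πDt) = 18.08 m, giving peak height M/(n_e·A·√(4πDt)) = 88/(0.22 × 140 × 18.08) = 0.1580 kg/m³.
(x−vt)²/(4Dt) = (-31)²/(4 × 0.020 × 1300) = 9.240; exp(−9.240) = 9.708e-05.
C = 0.1580 × 9.708e-05 = 1.53e-05 kg/m³.

1.53e-05 kg/m³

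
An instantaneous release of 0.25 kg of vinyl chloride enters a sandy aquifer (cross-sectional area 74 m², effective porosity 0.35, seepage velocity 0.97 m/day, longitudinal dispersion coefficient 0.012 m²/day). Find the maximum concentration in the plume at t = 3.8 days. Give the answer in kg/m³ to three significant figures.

0.0128 kg/m³

The peak of an instantaneous 1D plume sits at x = vt; there the Gaussian factor is 1 and C_max = M/(n_e·A·√(4πDt)), where n_e·A is the pore area the mass is dissolved in.
√(4πDt) = √(4π × 0.012 × 3.8) = 0.7570 m, so C_max = 0.25/(0.35 × 74 × 0.7570) = 0.0128 kg/m³.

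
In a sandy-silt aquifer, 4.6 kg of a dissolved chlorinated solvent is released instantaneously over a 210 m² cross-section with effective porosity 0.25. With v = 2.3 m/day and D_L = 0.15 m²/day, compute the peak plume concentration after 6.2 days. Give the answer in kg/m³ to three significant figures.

The peak of an instantaneous 1D plume sits at x = vt; there the Gaussian factor is 1 and C_max = M/(n_e·A·√(4πDt)), where n_e·A is the pore area the mass is dissolved in.
√(4πDt) = √(4π × 0.15 × 6.2) = 3.419 m, so C_max = 4.6/(0.25 × 210 × 3.419) = 0.0256 kg/m³.

0.0256 kg/m³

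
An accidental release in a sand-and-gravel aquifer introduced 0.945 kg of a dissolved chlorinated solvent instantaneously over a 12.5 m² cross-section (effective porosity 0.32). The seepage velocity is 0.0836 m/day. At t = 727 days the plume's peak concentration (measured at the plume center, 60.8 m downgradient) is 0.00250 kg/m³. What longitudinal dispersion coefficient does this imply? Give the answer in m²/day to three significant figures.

At the plume center C_max = M/(n_e·A·√(4πDt)), so D = M²/(4πt·(n_e·A·C_max)²).
n_e·A·C_max = 0.32 × 12.5 × 0.00250 = 0.01000 kg/m.
D = 0.945²/(4π × 727 × 0.01000²) = 0.978 m²/day.

0.978 m²/day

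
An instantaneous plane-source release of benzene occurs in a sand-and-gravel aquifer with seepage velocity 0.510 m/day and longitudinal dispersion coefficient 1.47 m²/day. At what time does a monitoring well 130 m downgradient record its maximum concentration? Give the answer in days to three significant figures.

249 days

For the 1D instantaneous-source solution, setting ∂C/∂t = 0 at fixed x gives v²t² + 2Dt − x² = 0, so t = (√(D² + v²x²) − D)/v².
√(D² + v²x²) = √(1.47² + 0.510² × 130²) = 66.32; v² = 0.2601.
t = (66.32 − 1.47)/0.2601 = 249 days (vs. the pure-advection estimate x/v = 255 d).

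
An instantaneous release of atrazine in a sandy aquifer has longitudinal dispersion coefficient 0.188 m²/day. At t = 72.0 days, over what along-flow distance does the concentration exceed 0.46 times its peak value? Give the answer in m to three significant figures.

The plume is Gaussian with σ = √(2Dt) = √(2 × 0.188 × 72.0) = 5.203 m.
C/C_peak = exp(−Δx²/(2σ²)) = 0.46 ⇒ Δx = σ·√(−2 ln 0.46) = 5.203 × 1.246 = 6.483 m.
Width = 2Δx = 13.0 m.

13.0 m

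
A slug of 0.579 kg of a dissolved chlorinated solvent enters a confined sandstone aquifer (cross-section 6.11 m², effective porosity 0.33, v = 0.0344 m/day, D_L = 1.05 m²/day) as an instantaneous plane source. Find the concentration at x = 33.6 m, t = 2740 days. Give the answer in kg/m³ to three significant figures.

0.00110 kg/m³

For an instantaneous plane source, C(x,t) = M/(n_e·A·√(4πDt)) · exp(−(x−vt)²/(4Dt)), with n_e·A the pore (flow) area.
Plume center vt = 0.0344 × 2740 = 94.256 m, so the well at 33.6 m is 60.656 m upgradient of the peak.
√(4πDt) = 190.1 m, giving peak height M/(n_e·A·√(4πDt)) = 0.579/(0.33 × 6.11 × 190.1) = 0.001511 kg/m³.
(x−vt)²/(4Dt) = (-60.656)²/(4 × 1.05 × 2740) = 0.3197; exp(−0.3197) = 0.7264.
C = 0.001511 × 0.7264 = 0.00110 kg/m³.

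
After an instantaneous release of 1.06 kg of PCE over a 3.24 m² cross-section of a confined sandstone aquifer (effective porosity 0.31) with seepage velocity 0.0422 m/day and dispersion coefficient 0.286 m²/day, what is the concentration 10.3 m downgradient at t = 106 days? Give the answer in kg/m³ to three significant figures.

For an instantaneous plane source, C(x,t) = M/(n_e·A·√(4πDt)) · exp(−(x−vt)²/(4Dt)), with n_e·A the pore (flow) area.
Plume center vt = 0.0422 × 106 = 4.4732 m, so the well at 10.3 m is 5.8268 m downgradient of the peak.
√(4πDt) = 19.52 m, giving peak height M/(n_e·A·√(4πDt)) = 1.06/(0.31 × 3.24 × 19.52) = 0.05407 kg/m³.
(x−vt)²/(4Dt) = (5.8268)²/(4 × 0.286 × 106) = 0.2800; exp(−0.2800) = 0.7558.
C = 0.05407 × 0.7558 = 0.0409 kg/m³.

0.0409 kg/m³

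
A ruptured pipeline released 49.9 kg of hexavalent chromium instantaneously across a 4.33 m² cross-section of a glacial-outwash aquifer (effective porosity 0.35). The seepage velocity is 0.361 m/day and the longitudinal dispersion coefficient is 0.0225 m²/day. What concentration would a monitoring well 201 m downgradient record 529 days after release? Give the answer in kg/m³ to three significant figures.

For an instantaneous plane source, C(x,t) = M/(n_e·A·√(4πDt)) · exp(−(x−vt)²/(4Dt)), with n_e·A the pore (flow) area.
Plume center vt = 0.361 × 529 = 190.969 m, so the well at 201 m is 10.031 m downgradient of the peak.
√(4πDt) = 12.23 m, giving peak height M/(n_e·A·√(4πDt)) = 49.9/(0.35 × 4.33 × 12.23) = 2.692 kg/m³.
(x−vt)²/(4Dt) = (10.031)²/(4 × 0.0225 × 529) = 2.113; exp(−2.113) = 0.1209.
C = 2.692 × 0.1209 = 0.325 kg/m³.

0.325 kg/m³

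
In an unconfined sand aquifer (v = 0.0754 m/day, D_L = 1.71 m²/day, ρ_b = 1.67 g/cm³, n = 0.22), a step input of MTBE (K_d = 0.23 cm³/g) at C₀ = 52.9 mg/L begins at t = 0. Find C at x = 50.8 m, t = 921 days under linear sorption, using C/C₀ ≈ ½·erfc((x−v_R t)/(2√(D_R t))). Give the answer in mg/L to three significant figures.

Retardation factor R = 1 + ρ_b·K_d/n = 1 + 1.67 × 0.23/0.22 = 2.746.
Sorption retards both mechanisms: v_R = v/R = 0.02746 m/day, D_R = D/R = 0.6227 m²/day.
v_R·t = 0.02746 × 921 = 25.29066 m; 2√(D_R t) = 47.90 m; argument = (50.8 − 25.29066)/47.90 = 0.5326.
C = C₀ × ½·erfc(0.5326) = 52.9 × 0.2257 = 11.9 mg/L.

11.9 mg/L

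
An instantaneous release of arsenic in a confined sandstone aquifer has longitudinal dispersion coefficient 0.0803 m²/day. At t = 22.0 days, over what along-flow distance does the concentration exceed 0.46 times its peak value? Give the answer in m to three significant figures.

The plume is Gaussian with σ = √(2Dt) = √(2 × 0.0803 × 22.0) = 1.880 m.
C/C_peak = exp(−Δx²/(2σ²)) = 0.46 ⇒ Δx = σ·√(−2 ln 0.46) = 1.880 × 1.246 = 2.342 m.
Width = 2Δx = 4.68 m.

4.68 m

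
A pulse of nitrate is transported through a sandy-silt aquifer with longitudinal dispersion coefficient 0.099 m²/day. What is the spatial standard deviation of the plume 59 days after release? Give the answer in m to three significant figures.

3.42 m

Dispersive spreading gives a Gaussian with σ² = 2Dt; advection only shifts the center.
σ = √(2 × 0.099 × 59) = 3.42 m.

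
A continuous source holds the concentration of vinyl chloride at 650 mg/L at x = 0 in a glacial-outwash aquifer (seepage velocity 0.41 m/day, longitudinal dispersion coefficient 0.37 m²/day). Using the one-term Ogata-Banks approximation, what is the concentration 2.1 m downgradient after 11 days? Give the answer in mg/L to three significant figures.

521 mg/L

For a continuous step input, C/C₀ ≈ ½·erfc((x−vt)/(2√(Dt))).
vt = 0.41 × 11 = 4.51 m and 2√(Dt) = 2√(0.37 × 11) = 4.035 m.
Argument (x−vt)/(2√(Dt)) = (2.1 − 4.51)/4.035 = -0.5973; ½·erfc(-0.5973) = 0.8009.
C = 650 × 0.8009 = 521 mg/L.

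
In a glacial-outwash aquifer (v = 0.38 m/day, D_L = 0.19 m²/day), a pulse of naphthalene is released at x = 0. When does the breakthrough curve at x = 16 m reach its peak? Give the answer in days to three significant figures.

40.8 days

For the 1D instantaneous-source solution, setting ∂C/∂t = 0 at fixed x gives v²t² + 2Dt − x² = 0, so t = (√(D² + v²x²) − D)/v².
√(D² + v²x²) = √(0.19² + 0.38² × 16²) = 6.083; v² = 0.1444.
t = (6.083 − 0.19)/0.1444 = 40.8 days (vs. the pure-advection estimate x/v = 42.1 d).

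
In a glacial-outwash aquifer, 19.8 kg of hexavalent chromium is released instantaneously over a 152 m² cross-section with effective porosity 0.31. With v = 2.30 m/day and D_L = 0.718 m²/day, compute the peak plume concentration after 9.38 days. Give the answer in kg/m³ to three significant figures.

0.0457 kg/m³

The peak of an instantaneous 1D plume sits at x = vt; there the Gaussian factor is 1 and C_max = M/(n_e·A·√(4πDt)), where n_e·A is the pore area the mass is dissolved in.
√(4πDt) = √(4π × 0.718 × 9.38) = 9.200 m, so C_max = 19.8/(0.31 × 152 × 9.200) = 0.0457 kg/m³.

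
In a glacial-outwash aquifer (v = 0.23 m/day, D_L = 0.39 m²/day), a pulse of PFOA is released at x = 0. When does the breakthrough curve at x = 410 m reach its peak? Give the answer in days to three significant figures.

For the 1D instantaneous-source solution, setting ∂C/∂t = 0 at fixed x gives v²t² + 2Dt − x² = 0, so t = (√(D² + v²x²) − D)/v².
√(D² + v²x²) = √(0.39² + 0.23² × 410²) = 94.30; v² = 0.0529.
t = (94.30 − 0.39)/0.0529 = 1780 days (vs. the pure-advection estimate x/v = 1780 d).

1780 days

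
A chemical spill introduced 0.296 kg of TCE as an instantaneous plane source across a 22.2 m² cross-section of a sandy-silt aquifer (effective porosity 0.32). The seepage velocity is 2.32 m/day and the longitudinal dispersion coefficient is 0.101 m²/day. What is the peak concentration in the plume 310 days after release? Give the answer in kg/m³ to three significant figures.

0.00210 kg/m³

The peak of an instantaneous 1D plume sits at x = vt; there the Gaussian factor is 1 and C_max = M/(n_e·A·√(4πDt)), where n_e·A is the pore area the mass is dissolved in.
√(4πDt) = √(4π × 0.101 × 310) = 19.84 m, so C_max = 0.296/(0.32 × 22.2 × 19.84) = 0.00210 kg/m³.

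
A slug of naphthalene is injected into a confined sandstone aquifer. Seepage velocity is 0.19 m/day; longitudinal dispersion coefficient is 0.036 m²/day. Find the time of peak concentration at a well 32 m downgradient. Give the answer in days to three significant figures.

For the 1D instantaneous-source solution, setting ∂C/∂t = 0 at fixed x gives v²t² + 2Dt − x² = 0, so t = (√(D² + v²x²) − D)/v².
√(D² + v²x²) = √(0.036² + 0.19² × 32²) = 6.080; v² = 0.0361.
t = (6.080 − 0.036)/0.0361 = 167 days (vs. the pure-advection estimate x/v = 168 d).

167 days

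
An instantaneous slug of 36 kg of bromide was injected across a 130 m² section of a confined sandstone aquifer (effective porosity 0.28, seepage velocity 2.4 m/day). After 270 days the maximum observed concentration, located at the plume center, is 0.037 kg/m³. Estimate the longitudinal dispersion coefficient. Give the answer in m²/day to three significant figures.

At the plume center C_max = M/(n_e·A·√(4πDt)), so D = M²/(4πt·(n_e·A·C_max)²).
n_e·A·C_max = 0.28 × 130 × 0.037 = 1.347 kg/m.
D = 36²/(4π × 270 × 1.347²) = 0.211 m²/day.

0.211 m²/day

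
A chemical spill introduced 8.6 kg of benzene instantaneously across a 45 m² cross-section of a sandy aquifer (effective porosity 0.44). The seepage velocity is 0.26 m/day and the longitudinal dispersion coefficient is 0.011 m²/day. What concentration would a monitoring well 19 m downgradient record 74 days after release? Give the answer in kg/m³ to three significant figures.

For an instantaneous plane source, C(x,t) = M/(n_e·A·√(4πDt)) · exp(−(x−vt)²/(4Dt)), with n_e·A the pore (flow) area.
Plume center vt = 0.26 × 74 = 19.24 m, so the well at 19 m is 0.24 m upgradient of the peak.
√(4πDt) = 3.198 m, giving peak height M/(n_e·A·√(4πDt)) = 8.6/(0.44 × 45 × 3.198) = 0.1358 kg/m³.
(x−vt)²/(4Dt) = (-0.24)²/(4 × 0.011 × 74) = 0.01769; exp(−0.01769) = 0.9825.
C = 0.1358 × 0.9825 = 0.133 kg/m³.

0.133 kg/m³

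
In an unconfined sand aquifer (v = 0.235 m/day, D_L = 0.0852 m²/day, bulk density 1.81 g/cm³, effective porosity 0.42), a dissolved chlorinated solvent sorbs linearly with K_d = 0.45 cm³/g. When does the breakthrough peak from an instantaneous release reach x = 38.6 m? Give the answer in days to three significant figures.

478 days

Retardation factor R = 1 + ρ_b·K_d/n = 1 + 1.81 × 0.45/0.42 = 2.939.
Sorption retards both mechanisms: v_R = v/R = 0.07996 m/day, D_R = D/R = 0.02899 m²/day.
Peak time from v_R²t² + 2D_R t − x² = 0: t = (√(D_R² + v_R²x²) − D_R)/v_R².
√(D_R² + v_R²x²) = √(0.02899² + 0.07996² × 38.6²) = 3.087; v_R² = 0.006394.
t = (3.087 − 0.02899)/0.006394 = 478 days.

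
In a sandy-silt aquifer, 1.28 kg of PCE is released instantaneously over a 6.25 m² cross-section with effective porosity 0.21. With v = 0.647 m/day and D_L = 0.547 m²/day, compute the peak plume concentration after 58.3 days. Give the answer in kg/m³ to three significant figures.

0.0487 kg/m³

The peak of an instantaneous 1D plume sits at x = vt; there the Gaussian factor is 1 and C_max = M/(n_e·A·√(4πDt)), where n_e·A is the pore area the mass is dissolved in.
√(4πDt) = √(4π × 0.547 × 58.3) = 20.02 m, so C_max = 1.28/(0.21 × 6.25 × 20.02) = 0.0487 kg/m³.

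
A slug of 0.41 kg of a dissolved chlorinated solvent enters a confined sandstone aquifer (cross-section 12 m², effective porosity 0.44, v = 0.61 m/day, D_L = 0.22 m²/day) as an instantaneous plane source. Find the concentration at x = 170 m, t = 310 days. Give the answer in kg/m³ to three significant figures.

0.000696 kg/m³

For an instantaneous plane source, C(x,t) = M/(n_e·A·√(4πDt)) · exp(−(x−vt)²/(4Dt)), with n_e·A the pore (flow) area.
Plume center vt = 0.61 × 310 = 189.1 m, so the well at 170 m is 19.1 m upgradient of the peak.
√(4πDt) = 29.28 m, giving peak height M/(n_e·A·√(4πDt)) = 0.41/(0.44 × 12 × 29.28) = 0.002652 kg/m³.
(x−vt)²/(4Dt) = (-19.1)²/(4 × 0.22 × 310) = 1.337; exp(−1.337) = 0.2626.
C = 0.002652 × 0.2626 = 0.000696 kg/m³.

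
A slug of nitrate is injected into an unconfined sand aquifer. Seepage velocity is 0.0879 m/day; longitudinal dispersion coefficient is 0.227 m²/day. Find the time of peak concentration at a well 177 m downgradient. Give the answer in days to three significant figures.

For the 1D instantaneous-source solution, setting ∂C/∂t = 0 at fixed x gives v²t² + 2Dt − x² = 0, so t = (√(D² + v²x²) − D)/v².
√(D² + v²x²) = √(0.227² + 0.0879² × 177²) = 15.56; v² = 0.00772641.
t = (15.56 − 0.227)/0.00772641 = 1980 days (vs. the pure-advection estimate x/v = 2010 d).

1980 days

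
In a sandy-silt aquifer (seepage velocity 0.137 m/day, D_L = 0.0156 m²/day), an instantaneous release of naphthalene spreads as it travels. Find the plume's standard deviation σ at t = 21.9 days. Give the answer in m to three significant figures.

0.827 m

Dispersive spreading gives a Gaussian with σ² = 2Dt; advection only shifts the center.
σ = √(2 × 0.0156 × 21.9) = 0.827 m.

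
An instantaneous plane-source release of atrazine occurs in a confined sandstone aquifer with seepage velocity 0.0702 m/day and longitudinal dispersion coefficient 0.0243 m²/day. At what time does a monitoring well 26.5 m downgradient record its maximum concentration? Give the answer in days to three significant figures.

373 days

For the 1D instantaneous-source solution, setting ∂C/∂t = 0 at fixed x gives v²t² + 2Dt − x² = 0, so t = (√(D² + v²x²) − D)/v².
√(D² + v²x²) = √(0.0243² + 0.0702² × 26.5²) = 1.860; v² = 0.00492804.
t = (1.860 − 0.0243)/0.00492804 = 373 days (vs. the pure-advection estimate x/v = 377 d).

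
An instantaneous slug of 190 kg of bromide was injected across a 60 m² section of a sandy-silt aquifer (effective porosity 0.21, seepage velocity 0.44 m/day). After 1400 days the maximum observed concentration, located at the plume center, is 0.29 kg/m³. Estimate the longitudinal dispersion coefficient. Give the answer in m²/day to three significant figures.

0.154 m²/day

At the plume center C_max = M/(n_e·A·√(4πDt)), so D = M²/(4πt·(n_e·A·C_max)²).
n_e·A·C_max = 0.21 × 60 × 0.29 = 3.654 kg/m.
D = 190²/(4π × 1400 × 3.654²) = 0.154 m²/day.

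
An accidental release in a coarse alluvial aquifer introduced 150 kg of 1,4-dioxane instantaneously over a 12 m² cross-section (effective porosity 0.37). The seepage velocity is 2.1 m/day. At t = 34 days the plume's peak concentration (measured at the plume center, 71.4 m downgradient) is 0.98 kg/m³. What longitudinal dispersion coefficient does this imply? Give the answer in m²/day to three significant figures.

2.78 m²/day

At the plume center C_max = M/(n_e·A·√(4πDt)), so D = M²/(4πt·(n_e·A·C_max)²).
n_e·A·C_max = 0.37 × 12 × 0.98 = 4.351 kg/m.
D = 150²/(4π × 34 × 4.351²) = 2.78 m²/day.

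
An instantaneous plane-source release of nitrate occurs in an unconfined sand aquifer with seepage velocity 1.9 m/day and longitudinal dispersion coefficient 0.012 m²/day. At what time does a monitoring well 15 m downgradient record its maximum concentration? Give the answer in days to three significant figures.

7.89 days

For the 1D instantaneous-source solution, setting ∂C/∂t = 0 at fixed x gives v²t² + 2Dt − x² = 0, so t = (√(D² + v²x²) − D)/v².
√(D² + v²x²) = √(0.012² + 1.9² × 15²) = 28.50; v² = 3.61.
t = (28.50 − 0.012)/3.61 = 7.89 days (vs. the pure-advection estimate x/v = 7.89 d).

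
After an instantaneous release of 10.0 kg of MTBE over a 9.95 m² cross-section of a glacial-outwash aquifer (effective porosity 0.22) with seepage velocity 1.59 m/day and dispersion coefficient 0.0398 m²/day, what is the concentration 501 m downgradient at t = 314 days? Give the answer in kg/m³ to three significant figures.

For an instantaneous plane source, C(x,t) = M/(n_e·A·√(4πDt)) · exp(−(x−vt)²/(4Dt)), with n_e·A the pore (flow) area.
Plume center vt = 1.59 × 314 = 499.26 m, so the well at 501 m is 1.74 m downgradient of the peak.
√(4πDt) = 12.53 m, giving peak height M/(n_e·A·√(4πDt)) = 10.0/(0.22 × 9.95 × 12.53) = 0.3646 kg/m³.
(x−vt)²/(4Dt) = (1.74)²/(4 × 0.0398 × 314) = 0.06057; exp(−0.06057) = 0.9412.
C = 0.3646 × 0.9412 = 0.343 kg/m³.

0.343 kg/m³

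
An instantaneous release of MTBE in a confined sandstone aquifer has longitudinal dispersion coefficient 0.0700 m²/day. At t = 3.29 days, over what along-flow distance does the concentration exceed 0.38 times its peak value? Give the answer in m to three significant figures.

The plume is Gaussian with σ = √(2Dt) = √(2 × 0.0700 × 3.29) = 0.6787 m.
C/C_peak = exp(−Δx²/(2σ²)) = 0.38 ⇒ Δx = σ·√(−2 ln 0.38) = 0.6787 × 1.391 = 0.9441 m.
Width = 2Δx = 1.89 m.

1.89 m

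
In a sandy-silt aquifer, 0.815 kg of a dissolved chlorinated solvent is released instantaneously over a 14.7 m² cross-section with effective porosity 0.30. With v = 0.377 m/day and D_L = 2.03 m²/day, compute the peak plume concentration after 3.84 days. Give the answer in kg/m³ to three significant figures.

0.0187 kg/m³

The peak of an instantaneous 1D plume sits at x = vt; there the Gaussian factor is 1 and C_max = M/(n_e·A·√(4πDt)), where n_e·A is the pore area the mass is dissolved in.
√(4πDt) = √(4π × 2.03 × 3.84) = 9.897 m, so C_max = 0.815/(0.30 × 14.7 × 9.897) = 0.0187 kg/m³.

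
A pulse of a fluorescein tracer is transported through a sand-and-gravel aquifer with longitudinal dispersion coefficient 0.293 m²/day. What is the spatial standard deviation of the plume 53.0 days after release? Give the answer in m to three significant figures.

5.57 m

Dispersive spreading gives a Gaussian with σ² = 2Dt; advection only shifts the center.
σ = √(2 × 0.293 × 53.0) = 5.57 m.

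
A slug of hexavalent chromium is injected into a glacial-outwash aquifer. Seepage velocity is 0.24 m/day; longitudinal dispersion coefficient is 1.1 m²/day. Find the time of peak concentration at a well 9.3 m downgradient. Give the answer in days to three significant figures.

24.1 days

For the 1D instantaneous-source solution, setting ∂C/∂t = 0 at fixed x gives v²t² + 2Dt − x² = 0, so t = (√(D² + v²x²) − D)/v².
√(D² + v²x²) = √(1.1² + 0.24² × 9.3²) = 2.488; v² = 0.0576.
t = (2.488 − 1.1)/0.0576 = 24.1 days (vs. the pure-advection estimate x/v = 38.8 d).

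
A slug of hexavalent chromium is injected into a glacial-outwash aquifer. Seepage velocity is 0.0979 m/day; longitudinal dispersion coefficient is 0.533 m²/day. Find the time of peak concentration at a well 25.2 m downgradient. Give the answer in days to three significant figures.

208 days

For the 1D instantaneous-source solution, setting ∂C/∂t = 0 at fixed x gives v²t² + 2Dt − x² = 0, so t = (√(D² + v²x²) − D)/v².
√(D² + v²x²) = √(0.533² + 0.0979² × 25.2²) = 2.524; v² = 0.00958441.
t = (2.524 − 0.533)/0.00958441 = 208 days (vs. the pure-advection estimate x/v = 257 d).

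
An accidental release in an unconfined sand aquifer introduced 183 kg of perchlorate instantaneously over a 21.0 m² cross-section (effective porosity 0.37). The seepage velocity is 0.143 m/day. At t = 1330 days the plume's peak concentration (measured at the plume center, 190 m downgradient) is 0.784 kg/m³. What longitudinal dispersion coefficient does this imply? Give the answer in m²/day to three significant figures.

At the plume center C_max = M/(n_e·A·√(4πDt)), so D = M²/(4πt·(n_e·A·C_max)²).
n_e·A·C_max = 0.37 × 21.0 × 0.784 = 6.092 kg/m.
D = 183²/(4π × 1330 × 6.092²) = 0.0540 m²/day.

0.0540 m²/day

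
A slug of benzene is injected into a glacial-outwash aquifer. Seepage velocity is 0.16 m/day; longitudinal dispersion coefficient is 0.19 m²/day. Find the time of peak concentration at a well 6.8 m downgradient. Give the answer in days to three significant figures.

35.7 days

For the 1D instantaneous-source solution, setting ∂C/∂t = 0 at fixed x gives v²t² + 2Dt − x² = 0, so t = (√(D² + v²x²) − D)/v².
√(D² + v²x²) = √(0.19² + 0.16² × 6.8²) = 1.104; v² = 0.0256.
t = (1.104 − 0.19)/0.0256 = 35.7 days (vs. the pure-advection estimate x/v = 42.5 d).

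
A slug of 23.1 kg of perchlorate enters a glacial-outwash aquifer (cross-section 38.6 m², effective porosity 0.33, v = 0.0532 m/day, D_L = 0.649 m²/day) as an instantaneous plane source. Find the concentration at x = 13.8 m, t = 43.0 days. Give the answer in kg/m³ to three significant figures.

For an instantaneous plane source, C(x,t) = M/(n_e·A·√(4πDt)) · exp(−(x−vt)²/(4Dt)), with n_e·A the pore (flow) area.
Plume center vt = 0.0532 × 43.0 = 2.2876 m, so the well at 13.8 m is 11.5124 m downgradient of the peak.
√(4πDt) = 18.73 m, giving peak height M/(n_e·A·√(4πDt)) = 23.1/(0.33 × 38.6 × 18.73) = 0.09682 kg/m³.
(x−vt)²/(4Dt) = (11.5124)²/(4 × 0.649 × 43.0) = 1.187; exp(−1.187) = 0.3051.
C = 0.09682 × 0.3051 = 0.0295 kg/m³.

0.0295 kg/m³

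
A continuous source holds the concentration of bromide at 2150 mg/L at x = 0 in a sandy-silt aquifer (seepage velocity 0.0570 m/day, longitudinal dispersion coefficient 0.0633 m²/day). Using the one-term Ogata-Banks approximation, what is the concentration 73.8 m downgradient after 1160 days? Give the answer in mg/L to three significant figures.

For a continuous step input, C/C₀ ≈ ½·erfc((x−vt)/(2√(Dt))).
vt = 0.0570 × 1160 = 66.12 m and 2√(Dt) = 2√(0.0633 × 1160) = 17.14 m.
Argument (x−vt)/(2√(Dt)) = (73.8 − 66.12)/17.14 = 0.4481; ½·erfc(0.4481) = 0.2631.
C = 2150 × 0.2631 = 566 mg/L.

566 mg/L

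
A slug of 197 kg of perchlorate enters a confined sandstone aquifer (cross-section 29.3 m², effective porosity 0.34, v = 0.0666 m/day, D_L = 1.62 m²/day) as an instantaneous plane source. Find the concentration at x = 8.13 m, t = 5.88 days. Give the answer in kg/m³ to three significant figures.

0.375 kg/m³

For an instantaneous plane source, C(x,t) = M/(n_e·A·√(4πDt)) · exp(−(x−vt)²/(4Dt)), with n_e·A the pore (flow) area.
Plume center vt = 0.0666 × 5.88 = 0.391608 m, so the well at 8.13 m is 7.738392 m downgradient of the peak.
√(4πDt) = 10.94 m, giving peak height M/(n_e·A·√(4πDt)) = 197/(0.34 × 29.3 × 10.94) = 1.808 kg/m³.
(x−vt)²/(4Dt) = (7.738392)²/(4 × 1.62 × 5.88) = 1.572; exp(−1.572) = 0.2076.
C = 1.808 × 0.2076 = 0.375 kg/m³.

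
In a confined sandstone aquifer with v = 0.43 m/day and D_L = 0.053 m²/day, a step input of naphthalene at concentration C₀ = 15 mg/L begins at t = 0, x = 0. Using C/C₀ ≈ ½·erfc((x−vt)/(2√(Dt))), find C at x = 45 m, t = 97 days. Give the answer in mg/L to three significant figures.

2.29 mg/L

For a continuous step input, C/C₀ ≈ ½·erfc((x−vt)/(2√(Dt))).
vt = 0.43 × 97 = 41.71 m and 2√(Dt) = 2√(0.053 × 97) = 4.535 m.
Argument (x−vt)/(2√(Dt)) = (45 − 41.71)/4.535 = 0.7255; ½·erfc(0.7255) = 0.1524.
C = 15 × 0.1524 = 2.29 mg/L.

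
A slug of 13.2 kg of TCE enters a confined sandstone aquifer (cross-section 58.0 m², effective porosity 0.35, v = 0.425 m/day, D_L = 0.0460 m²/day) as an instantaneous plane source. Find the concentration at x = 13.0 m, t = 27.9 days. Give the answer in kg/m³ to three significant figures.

For an instantaneous plane source, C(x,t) = M/(n_e·A·√(4πDt)) · exp(−(x−vt)²/(4Dt)), with n_e·A the pore (flow) area.
Plume center vt = 0.425 × 27.9 = 11.8575 m, so the well at 13.0 m is 1.1425 m downgradient of the peak.
√(4πDt) = 4.016 m, giving peak height M/(n_e·A·√(4πDt)) = 13.2/(0.35 × 58.0 × 4.016) = 0.1619 kg/m³.
(x−vt)²/(4Dt) = (1.1425)²/(4 × 0.0460 × 27.9) = 0.2543; exp(−0.2543) = 0.7755.
C = 0.1619 × 0.7755 = 0.126 kg/m³.

0.126 kg/m³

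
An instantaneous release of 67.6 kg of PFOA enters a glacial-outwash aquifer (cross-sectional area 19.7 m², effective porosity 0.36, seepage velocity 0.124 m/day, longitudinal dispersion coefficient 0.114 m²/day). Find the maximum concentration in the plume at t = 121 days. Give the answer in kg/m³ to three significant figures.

0.724 kg/m³

The peak of an instantaneous 1D plume sits at x = vt; there the Gaussian factor is 1 and C_max = M/(n_e·A·√(4πDt)), where n_e·A is the pore area the mass is dissolved in.
√(4πDt) = √(4π × 0.114 × 121) = 13.17 m, so C_max = 67.6/(0.36 × 19.7 × 13.17) = 0.724 kg/m³.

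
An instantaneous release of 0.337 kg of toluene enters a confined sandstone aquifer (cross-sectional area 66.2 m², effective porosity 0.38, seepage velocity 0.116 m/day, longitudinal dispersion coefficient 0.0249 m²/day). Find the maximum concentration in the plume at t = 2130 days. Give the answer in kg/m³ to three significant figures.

0.000519 kg/m³

The peak of an instantaneous 1D plume sits at x = vt; there the Gaussian factor is 1 and C_max = M/(n_e·A·√(4πDt)), where n_e·A is the pore area the mass is dissolved in.
√(4πDt) = √(4π × 0.0249 × 2130) = 25.82 m, so C_max = 0.337/(0.38 × 66.2 × 25.82) = 0.000519 kg/m³.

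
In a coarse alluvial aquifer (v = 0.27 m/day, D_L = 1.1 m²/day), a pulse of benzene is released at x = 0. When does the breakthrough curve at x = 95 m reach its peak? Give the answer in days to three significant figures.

337 days

For the 1D instantaneous-source solution, setting ∂C/∂t = 0 at fixed x gives v²t² + 2Dt − x² = 0, so t = (√(D² + v²x²) − D)/v².
√(D² + v²x²) = √(1.1² + 0.27² × 95²) = 25.67; v² = 0.0729.
t = (25.67 − 1.1)/0.0729 = 337 days (vs. the pure-advection estimate x/v = 352 d).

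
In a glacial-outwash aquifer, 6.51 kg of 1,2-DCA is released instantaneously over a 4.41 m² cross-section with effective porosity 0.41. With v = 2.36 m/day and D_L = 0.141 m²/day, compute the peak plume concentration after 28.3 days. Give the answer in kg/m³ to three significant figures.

The peak of an instantaneous 1D plume sits at x = vt; there the Gaussian factor is 1 and C_max = M/(n_e·A·√(4πDt)), where n_e·A is the pore area the mass is dissolved in.
√(4πDt) = √(4π × 0.141 × 28.3) = 7.081 m, so C_max = 6.51/(0.41 × 4.41 × 7.081) = 0.508 kg/m³.

0.508 kg/m³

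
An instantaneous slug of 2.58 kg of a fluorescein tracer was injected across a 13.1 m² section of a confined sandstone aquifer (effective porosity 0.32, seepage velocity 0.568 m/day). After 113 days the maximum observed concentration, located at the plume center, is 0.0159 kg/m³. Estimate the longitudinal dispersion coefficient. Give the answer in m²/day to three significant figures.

1.06 m²/day

At the plume center C_max = M/(n_e·A·√(4πDt)), so D = M²/(4πt·(n_e·A·C_max)²).
n_e·A·C_max = 0.32 × 13.1 × 0.0159 = 0.06665 kg/m.
D = 2.58²/(4π × 113 × 0.06665²) = 1.06 m²/day.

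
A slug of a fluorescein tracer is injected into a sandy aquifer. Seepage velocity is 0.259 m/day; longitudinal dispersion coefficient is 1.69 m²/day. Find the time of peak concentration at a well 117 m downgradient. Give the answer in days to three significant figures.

427 days

For the 1D instantaneous-source solution, setting ∂C/∂t = 0 at fixed x gives v²t² + 2Dt − x² = 0, so t = (√(D² + v²x²) − D)/v².
√(D² + v²x²) = √(1.69² + 0.259² × 117²) = 30.35; v² = 0.067081.
t = (30.35 − 1.69)/0.067081 = 427 days (vs. the pure-advection estimate x/v = 452 d).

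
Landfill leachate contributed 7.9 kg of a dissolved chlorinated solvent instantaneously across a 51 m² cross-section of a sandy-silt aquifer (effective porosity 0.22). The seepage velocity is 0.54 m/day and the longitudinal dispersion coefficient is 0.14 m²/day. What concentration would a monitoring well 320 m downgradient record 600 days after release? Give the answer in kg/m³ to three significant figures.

0.0207 kg/m³

For an instantaneous plane source, C(x,t) = M/(n_e·A·√(4πDt)) · exp(−(x−vt)²/(4Dt)), with n_e·A the pore (flow) area.
Plume center vt = 0.54 × 600 = 324 m, so the well at 320 m is 4 m upgradient of the peak.
√(4πDt) = 32.49 m, giving peak height M/(n_e·A·√(4πDt)) = 7.9/(0.22 × 51 × 32.49) = 0.02167 kg/m³.
(x−vt)²/(4Dt) = (-4)²/(4 × 0.14 × 600) = 0.04762; exp(−0.04762) = 0.9535.
C = 0.02167 × 0.9535 = 0.0207 kg/m³.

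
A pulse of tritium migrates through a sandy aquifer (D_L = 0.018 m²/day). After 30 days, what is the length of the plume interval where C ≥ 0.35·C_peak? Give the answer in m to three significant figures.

3.01 m

The plume is Gaussian with σ = √(2Dt) = √(2 × 0.018 × 30) = 1.039 m.
C/C_peak = exp(−Δx²/(2σ²)) = 0.35 ⇒ Δx = σ·√(−2 ln 0.35) = 1.039 × 1.449 = 1.506 m.
Width = 2Δx = 3.01 m.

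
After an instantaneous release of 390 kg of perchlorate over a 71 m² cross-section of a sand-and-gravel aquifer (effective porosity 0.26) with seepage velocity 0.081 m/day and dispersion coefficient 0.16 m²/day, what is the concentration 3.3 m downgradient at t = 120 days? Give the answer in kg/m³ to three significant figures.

For an instantaneous plane source, C(x,t) = M/(n_e·A·√(4πDt)) · exp(−(x−vt)²/(4Dt)), with n_e·A the pore (flow) area.
Plume center vt = 0.081 × 120 = 9.72 m, so the well at 3.3 m is 6.42 m upgradient of the peak.
√(4πDt) = 15.53 m, giving peak height M/(n_e·A·√(4πDt)) = 390/(0.26 × 71 × 15.53) = 1.360 kg/m³.
(x−vt)²/(4Dt) = (-6.42)²/(4 × 0.16 × 120) = 0.5367; exp(−0.5367) = 0.5847.
C = 1.360 × 0.5847 = 0.795 kg/m³.

0.795 kg/m³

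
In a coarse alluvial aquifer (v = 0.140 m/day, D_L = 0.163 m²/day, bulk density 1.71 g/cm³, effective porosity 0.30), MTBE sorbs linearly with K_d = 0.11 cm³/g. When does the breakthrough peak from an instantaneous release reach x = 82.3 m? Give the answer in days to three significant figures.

Retardation factor R = 1 + ρ_b·K_d/n = 1 + 1.71 × 0.11/0.30 = 1.627.
Sorption retards both mechanisms: v_R = v/R = 0.08605 m/day, D_R = D/R = 0.1002 m²/day.
Peak time from v_R²t² + 2D_R t − x² = 0: t = (√(D_R² + v_R²x²) − D_R)/v_R².
√(D_R² + v_R²x²) = √(0.1002² + 0.08605² × 82.3²) = 7.083; v_R² = 0.007405.
t = (7.083 − 0.1002)/0.007405 = 943 days.

943 days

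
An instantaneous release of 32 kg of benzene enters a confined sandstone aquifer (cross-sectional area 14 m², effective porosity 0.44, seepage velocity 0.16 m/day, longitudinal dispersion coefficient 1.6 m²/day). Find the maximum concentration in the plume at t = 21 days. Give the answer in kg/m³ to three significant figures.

The peak of an instantaneous 1D plume sits at x = vt; there the Gaussian factor is 1 and C_max = M/(n_e·A·√(4πDt)), where n_e·A is the pore area the mass is dissolved in.
√(4πDt) = √(4π × 1.6 × 21) = 20.55 m, so C_max = 32/(0.44 × 14 × 20.55) = 0.253 kg/m³.

0.253 kg/m³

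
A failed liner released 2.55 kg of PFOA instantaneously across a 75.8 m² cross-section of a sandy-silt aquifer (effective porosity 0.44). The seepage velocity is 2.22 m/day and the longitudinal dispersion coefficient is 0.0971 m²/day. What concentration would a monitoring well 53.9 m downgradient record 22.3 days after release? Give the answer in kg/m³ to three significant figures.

0.00158 kg/m³

For an instantaneous plane source, C(x,t) = M/(n_e·A·√(4πDt)) · exp(−(x−vt)²/(4Dt)), with n_e·A the pore (flow) area.
Plume center vt = 2.22 × 22.3 = 49.506 m, so the well at 53.9 m is 4.394 m downgradient of the peak.
√(4πDt) = 5.216 m, giving peak height M/(n_e·A·√(4πDt)) = 2.55/(0.44 × 75.8 × 5.216) = 0.01466 kg/m³.
(x−vt)²/(4Dt) = (4.394)²/(4 × 0.0971 × 22.3) = 2.229; exp(−2.229) = 0.1076.
C = 0.01466 × 0.1076 = 0.00158 kg/m³.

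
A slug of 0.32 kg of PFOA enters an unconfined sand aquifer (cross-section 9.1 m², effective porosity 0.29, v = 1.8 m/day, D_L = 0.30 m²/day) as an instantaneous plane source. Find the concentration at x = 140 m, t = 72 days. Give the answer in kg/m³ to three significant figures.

0.00210 kg/m³

For an instantaneous plane source, C(x,t) = M/(n_e·A·√(4πDt)) · exp(−(x−vt)²/(4Dt)), with n_e·A the pore (flow) area.
Plume center vt = 1.8 × 72 = 129.6 m, so the well at 140 m is 10.4 m downgradient of the peak.
√(4πDt) = 16.48 m, giving peak height M/(n_e·A·√(4πDt)) = 0.32/(0.29 × 9.1 × 16.48) = 0.007358 kg/m³.
(x−vt)²/(4Dt) = (10.4)²/(4 × 0.30 × 72) = 1.252; exp(−1.252) = 0.2859.
C = 0.007358 × 0.2859 = 0.00210 kg/m³.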